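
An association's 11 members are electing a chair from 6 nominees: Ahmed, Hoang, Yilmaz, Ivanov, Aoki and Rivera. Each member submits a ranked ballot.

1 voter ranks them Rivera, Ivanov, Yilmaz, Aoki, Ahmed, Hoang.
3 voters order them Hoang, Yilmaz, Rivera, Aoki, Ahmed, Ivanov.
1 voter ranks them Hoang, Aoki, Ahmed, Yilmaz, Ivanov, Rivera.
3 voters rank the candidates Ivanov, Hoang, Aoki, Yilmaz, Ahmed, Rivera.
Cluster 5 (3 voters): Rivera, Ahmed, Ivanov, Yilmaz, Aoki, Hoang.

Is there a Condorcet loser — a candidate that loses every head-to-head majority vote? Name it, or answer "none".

Head-to-head results (11 voters):
Ahmed vs Hoang: Ahmed preferred on 1+3 = 4 ballots; Hoang wins 7–4.
Ahmed vs Yilmaz: 1+3 = 4 for Ahmed, 7 for Yilmaz — Yilmaz by 7–4.
Ahmed vs Ivanov: Ahmed, 7–4.
Ahmed vs Aoki: Aoki, 8–3.
Ahmed–Rivera: Rivera 7–4.
Hoang vs Yilmaz: Hoang wins 7–4.
Hoang vs Ivanov: Ivanov wins 7–4.
Hoang vs Aoki: 7 to 4, Hoang.
Hoang vs Rivera: 3+1+3 = 7 for Hoang, 4 for Rivera — Hoang by 7–4.
Yilmaz–Ivanov: Ivanov 7–4.
Yilmaz vs Aoki: 7 to 4, Yilmaz.
Yilmaz vs Rivera: Yilmaz, 7–4.
Ivanov vs Aoki: Ivanov, 7–4.
Ivanov–Rivera: Rivera 7–4.
Aoki vs Rivera: Rivera, 7–4.
Each candidate has at least one pairwise win (Ahmed beats Ivanov; Hoang beats Ahmed; Yilmaz beats Ahmed; Ivanov beats Hoang; Aoki beats Ahmed; Rivera beats Ahmed) — no Condorcet loser.

none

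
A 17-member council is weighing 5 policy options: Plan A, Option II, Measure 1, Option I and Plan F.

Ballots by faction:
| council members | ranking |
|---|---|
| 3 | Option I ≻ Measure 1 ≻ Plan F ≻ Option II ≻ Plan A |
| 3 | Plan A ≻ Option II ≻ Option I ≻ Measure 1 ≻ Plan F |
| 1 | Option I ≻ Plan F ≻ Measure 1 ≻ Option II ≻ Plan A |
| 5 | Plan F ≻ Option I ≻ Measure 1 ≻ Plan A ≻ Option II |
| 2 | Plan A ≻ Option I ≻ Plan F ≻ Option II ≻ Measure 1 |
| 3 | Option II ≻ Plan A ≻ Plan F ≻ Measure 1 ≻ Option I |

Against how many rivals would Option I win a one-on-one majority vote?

Option I against each rival (17 council members):
Option I vs Plan A: Option I, 9–8.
Option I vs Option II: 11 to 6, Option I.
Option I vs Measure 1: Option I wins 14–3.
Option I vs Plan F: 9 to 8, Option I.
Option I beats Plan A, Option II, Measure 1, Plan F — 4 pairwise wins.

4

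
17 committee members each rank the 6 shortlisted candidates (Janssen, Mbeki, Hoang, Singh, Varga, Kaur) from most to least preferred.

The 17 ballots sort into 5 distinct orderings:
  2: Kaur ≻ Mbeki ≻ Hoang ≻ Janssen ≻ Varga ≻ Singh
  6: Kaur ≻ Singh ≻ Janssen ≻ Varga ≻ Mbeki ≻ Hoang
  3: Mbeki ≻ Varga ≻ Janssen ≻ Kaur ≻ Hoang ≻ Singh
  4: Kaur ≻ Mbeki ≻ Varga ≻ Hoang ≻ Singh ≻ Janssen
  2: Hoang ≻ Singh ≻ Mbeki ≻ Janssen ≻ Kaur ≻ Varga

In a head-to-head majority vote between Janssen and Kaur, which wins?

Ballots ranking Janssen above Kaur: 3 + 2 = 5.
Ballots ranking Kaur above Janssen: 17 − 5 = 12.
Kaur wins the head-to-head 12–5.

Kaur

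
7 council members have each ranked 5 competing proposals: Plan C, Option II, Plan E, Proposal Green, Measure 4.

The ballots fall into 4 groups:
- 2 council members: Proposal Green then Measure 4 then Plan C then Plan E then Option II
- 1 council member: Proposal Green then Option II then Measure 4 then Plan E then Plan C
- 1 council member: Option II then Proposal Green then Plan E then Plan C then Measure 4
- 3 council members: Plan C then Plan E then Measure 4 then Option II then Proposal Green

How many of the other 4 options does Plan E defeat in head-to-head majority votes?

Plan E against each rival (7 council members):
Plan E vs Plan C: 2 to 5, Plan C.
Plan E vs Option II: Plan E is ranked higher on 2+3 = 5 ballots, Option II on 2. Plan E wins 5–2.
Plan E–Proposal Green: Proposal Green 4–3.
Plan E vs Measure 4: Plan E wins 4–3.
Plan E beats Option II, Measure 4; loses to Plan C, Proposal Green — 2 pairwise wins.

2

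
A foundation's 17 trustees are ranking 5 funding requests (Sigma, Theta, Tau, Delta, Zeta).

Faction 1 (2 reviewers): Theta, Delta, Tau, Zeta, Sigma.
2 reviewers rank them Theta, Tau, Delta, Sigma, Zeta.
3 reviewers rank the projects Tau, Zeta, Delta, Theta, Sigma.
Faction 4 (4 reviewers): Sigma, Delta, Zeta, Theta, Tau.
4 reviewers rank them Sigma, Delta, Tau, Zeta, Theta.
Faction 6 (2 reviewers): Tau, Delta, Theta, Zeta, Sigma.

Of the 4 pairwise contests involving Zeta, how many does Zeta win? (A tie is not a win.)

Zeta against each rival (17 reviewers):
Zeta vs Sigma: Sigma wins 10–7.
Zeta vs Theta: Zeta wins 11–6.
Zeta vs Tau: 4 to 13, Tau.
Zeta vs Delta: Delta wins 14–3.
Zeta beats Theta; loses to Sigma, Tau, Delta — 1 pairwise win.

1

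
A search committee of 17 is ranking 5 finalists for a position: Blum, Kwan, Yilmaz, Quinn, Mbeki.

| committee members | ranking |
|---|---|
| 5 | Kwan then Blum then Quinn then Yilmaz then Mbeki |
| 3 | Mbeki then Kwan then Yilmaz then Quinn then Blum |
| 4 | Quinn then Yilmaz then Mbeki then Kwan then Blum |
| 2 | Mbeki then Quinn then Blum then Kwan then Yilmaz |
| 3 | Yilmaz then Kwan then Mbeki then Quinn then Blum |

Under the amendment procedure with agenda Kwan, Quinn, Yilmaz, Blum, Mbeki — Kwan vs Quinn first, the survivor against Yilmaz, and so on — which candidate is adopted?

Round 1: Kwan vs Quinn — 11–6, Kwan advances.
Round 2: Kwan vs Yilmaz — 10–7, Kwan advances.
Round 3: Kwan vs Blum — 15–2, Kwan advances.
Round 4: Kwan vs Mbeki — 8–9, Mbeki advances.
Mbeki survives the agenda.

Mbeki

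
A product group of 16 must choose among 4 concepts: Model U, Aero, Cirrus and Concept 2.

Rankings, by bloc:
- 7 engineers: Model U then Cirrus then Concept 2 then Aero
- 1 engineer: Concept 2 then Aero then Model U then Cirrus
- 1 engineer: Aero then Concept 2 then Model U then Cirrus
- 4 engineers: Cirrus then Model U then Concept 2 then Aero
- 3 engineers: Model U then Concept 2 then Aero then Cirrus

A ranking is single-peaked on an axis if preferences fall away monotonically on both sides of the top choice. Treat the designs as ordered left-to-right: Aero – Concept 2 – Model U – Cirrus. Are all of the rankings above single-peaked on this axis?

yes

Axis positions: Aero=1, Concept 2=2, Model U=3, Cirrus=4.
Bloc 1 (peak Model U at position 3): ranking walks positions 3-4-2-1, expanding outward from the peak — single-peaked.
Bloc 2 (peak Concept 2 at position 2): ranking walks positions 2-1-3-4, expanding outward from the peak — single-peaked.
Bloc 3 (peak Aero at position 1): ranking walks positions 1-2-3-4, expanding outward from the peak — single-peaked.
Bloc 4 (peak Cirrus at position 4): ranking walks positions 4-3-2-1, expanding outward from the peak — single-peaked.
Bloc 5 (peak Model U at position 3): ranking walks positions 3-2-1-4, expanding outward from the peak — single-peaked.
Every ranking is single-peaked on this axis.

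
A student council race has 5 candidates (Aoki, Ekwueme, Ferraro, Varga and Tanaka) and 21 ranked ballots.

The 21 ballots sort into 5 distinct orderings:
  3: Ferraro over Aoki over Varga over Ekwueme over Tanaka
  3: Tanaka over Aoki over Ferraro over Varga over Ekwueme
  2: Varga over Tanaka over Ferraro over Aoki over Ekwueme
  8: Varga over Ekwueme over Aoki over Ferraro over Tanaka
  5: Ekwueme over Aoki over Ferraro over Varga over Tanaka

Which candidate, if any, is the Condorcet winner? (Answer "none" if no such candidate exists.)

none

Head-to-head results (21 voters):
Aoki vs Ekwueme: 3+3+2 = 8 for Aoki, 13 for Ekwueme — Ekwueme by 13–8.
Aoki vs Ferraro: 3+8+5 = 16 for Aoki, 5 for Ferraro — Aoki by 16–5.
Aoki vs Varga: 3+3+5 = 11 for Aoki, 10 for Varga — Aoki by 11–10.
Aoki vs Tanaka: Aoki preferred on 3+8+5 = 16 ballots; Aoki wins 16–5.
Ekwueme vs Ferraro: 8+5 = 13 for Ekwueme, 8 for Ferraro — Ekwueme by 13–8.
Ekwueme vs Varga: 5 for Ekwueme, 16 for Varga — Varga by 16–5.
Ekwueme vs Tanaka: Ekwueme is ranked higher on 3+8+5 = 16 ballots, Tanaka on 5. Ekwueme wins 16–5.
Ferraro vs Varga: 11 to 10, Ferraro.
Ferraro vs Tanaka: Ferraro is ranked higher on 3+8+5 = 16 ballots, Tanaka on 5. Ferraro wins 16–5.
Varga vs Tanaka: Varga is ranked higher on 3+2+8+5 = 18 ballots, Tanaka on 3. Varga wins 18–3.
Each candidate drops at least one matchup (Aoki loses to Ekwueme; Ekwueme loses to Varga; Ferraro loses to Aoki; Varga loses to Aoki; Tanaka loses to Aoki); the cycle Aoki beats Varga beats Ekwueme beats Aoki rules out a Condorcet winner.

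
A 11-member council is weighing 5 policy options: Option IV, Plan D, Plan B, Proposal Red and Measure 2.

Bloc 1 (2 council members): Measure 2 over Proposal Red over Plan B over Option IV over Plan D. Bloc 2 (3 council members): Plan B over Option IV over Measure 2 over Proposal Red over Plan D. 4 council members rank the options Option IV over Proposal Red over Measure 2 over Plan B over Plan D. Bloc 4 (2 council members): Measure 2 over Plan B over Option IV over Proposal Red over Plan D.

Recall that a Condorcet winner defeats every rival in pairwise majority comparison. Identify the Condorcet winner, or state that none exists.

Check each pair by majority over 11 ballots:
Option IV vs Plan D: Option IV, 11–0.
Option IV vs Plan B: Option IV preferred on 4 ballots; Plan B wins 7–4.
Option IV vs Proposal Red: 9 to 2, Option IV.
Option IV vs Measure 2: Option IV, 7–4.
Plan D vs Plan B: Plan D is ranked higher on 0 ballots, Plan B on 11. Plan B wins 11–0.
Plan D vs Proposal Red: Proposal Red wins 11–0.
Plan D vs Measure 2: Plan D is ranked higher on 0 ballots, Measure 2 on 11. Measure 2 wins 11–0.
Plan B vs Proposal Red: Proposal Red, 6–5.
Plan B vs Measure 2: 3 for Plan B, 8 for Measure 2 — Measure 2 by 8–3.
Proposal Red vs Measure 2: 4 for Proposal Red, 7 for Measure 2 — Measure 2 by 7–4.
No option is unbeaten: Option IV loses to Plan B; Plan D loses to Option IV; Plan B loses to Proposal Red; Proposal Red loses to Option IV; Measure 2 loses to Option IV. In particular Option IV beats Proposal Red beats Plan B beats Option IV is a majority cycle — no Condorcet winner exists.

none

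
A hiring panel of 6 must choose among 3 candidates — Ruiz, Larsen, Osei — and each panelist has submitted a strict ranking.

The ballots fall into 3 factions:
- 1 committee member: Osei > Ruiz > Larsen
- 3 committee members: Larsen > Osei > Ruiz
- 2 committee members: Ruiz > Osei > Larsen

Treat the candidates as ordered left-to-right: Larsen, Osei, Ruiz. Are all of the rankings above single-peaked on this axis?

yes

Axis positions: Larsen=1, Osei=2, Ruiz=3.
Faction 1 (peak Osei at position 2): ranking walks positions 2-3-1, expanding outward from the peak — single-peaked.
Faction 2 (peak Larsen at position 1): ranking walks positions 1-2-3, expanding outward from the peak — single-peaked.
Faction 3 (peak Ruiz at position 3): ranking walks positions 3-2-1, expanding outward from the peak — single-peaked.
Every ranking is single-peaked on this axis.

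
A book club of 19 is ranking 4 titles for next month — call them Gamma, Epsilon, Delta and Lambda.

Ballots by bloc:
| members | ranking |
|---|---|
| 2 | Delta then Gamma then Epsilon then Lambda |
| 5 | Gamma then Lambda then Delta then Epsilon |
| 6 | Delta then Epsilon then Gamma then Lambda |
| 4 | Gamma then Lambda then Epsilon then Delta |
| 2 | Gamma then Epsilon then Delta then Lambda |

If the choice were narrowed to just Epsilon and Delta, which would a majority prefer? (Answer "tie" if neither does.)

Ballots ranking Epsilon above Delta: 4 + 2 = 6.
Ballots ranking Delta above Epsilon: 19 − 6 = 13.
Delta wins the head-to-head 13–6.

Delta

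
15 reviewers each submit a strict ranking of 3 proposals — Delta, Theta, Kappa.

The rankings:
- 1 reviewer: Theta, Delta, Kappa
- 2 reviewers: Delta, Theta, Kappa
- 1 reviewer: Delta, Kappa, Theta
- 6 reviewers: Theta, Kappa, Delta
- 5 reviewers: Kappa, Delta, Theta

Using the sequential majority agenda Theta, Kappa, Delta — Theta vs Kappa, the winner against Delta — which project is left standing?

Delta

Round 1: Theta vs Kappa — 9–6, Theta advances.
Round 2: Theta vs Delta — 7–8, Delta advances.
The agenda winner is Delta.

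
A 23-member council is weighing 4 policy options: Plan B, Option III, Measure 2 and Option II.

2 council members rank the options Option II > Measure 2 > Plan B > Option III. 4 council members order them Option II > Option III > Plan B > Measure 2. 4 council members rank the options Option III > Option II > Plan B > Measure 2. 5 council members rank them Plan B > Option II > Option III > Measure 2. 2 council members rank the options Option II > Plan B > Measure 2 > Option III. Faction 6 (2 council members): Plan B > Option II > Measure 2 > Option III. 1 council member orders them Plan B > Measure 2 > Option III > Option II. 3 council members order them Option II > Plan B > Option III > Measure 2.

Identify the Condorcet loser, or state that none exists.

Measure 2

Pairwise majorities:
Plan B–Option III: Plan B 15–8.
Plan B vs Measure 2: 21 for Plan B, 2 for Measure 2 — Plan B by 21–2.
Plan B vs Option II: Plan B is ranked higher on 5+2+1 = 8 ballots, Option II on 15. Option II wins 15–8.
Option III vs Measure 2: Option III, 16–7.
Option III vs Option II: Option II, 18–5.
Measure 2 vs Option II: Option II wins 22–1.
Measure 2 is beaten in every head-to-head and is the Condorcet loser.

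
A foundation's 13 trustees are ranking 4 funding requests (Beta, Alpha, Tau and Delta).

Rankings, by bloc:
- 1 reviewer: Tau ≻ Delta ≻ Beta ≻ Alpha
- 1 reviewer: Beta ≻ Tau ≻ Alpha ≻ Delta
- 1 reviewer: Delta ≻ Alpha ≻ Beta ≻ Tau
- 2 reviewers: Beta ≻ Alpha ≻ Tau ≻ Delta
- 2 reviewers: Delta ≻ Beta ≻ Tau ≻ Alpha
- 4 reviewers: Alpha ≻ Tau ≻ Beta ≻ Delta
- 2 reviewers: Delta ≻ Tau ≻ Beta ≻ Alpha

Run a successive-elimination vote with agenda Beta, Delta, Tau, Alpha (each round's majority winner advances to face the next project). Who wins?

Round 1: Beta vs Delta — 7–6, Beta advances.
Round 2: Beta vs Tau — 6–7, Tau advances.
Round 3: Tau vs Alpha — 6–7, Alpha advances.
The agenda winner is Alpha.

Alpha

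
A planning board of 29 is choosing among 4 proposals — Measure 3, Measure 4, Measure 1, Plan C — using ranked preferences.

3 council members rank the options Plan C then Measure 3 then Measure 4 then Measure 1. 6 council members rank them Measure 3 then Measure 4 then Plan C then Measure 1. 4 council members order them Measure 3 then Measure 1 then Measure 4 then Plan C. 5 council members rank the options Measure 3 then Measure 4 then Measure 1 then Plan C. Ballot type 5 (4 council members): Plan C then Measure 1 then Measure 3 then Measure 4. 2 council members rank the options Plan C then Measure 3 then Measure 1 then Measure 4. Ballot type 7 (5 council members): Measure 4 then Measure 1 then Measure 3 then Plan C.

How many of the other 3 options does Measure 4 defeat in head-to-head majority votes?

Measure 4 against each rival (29 council members):
Measure 4 vs Measure 3: Measure 3, 24–5.
Measure 4–Measure 1: Measure 4 19–10.
Measure 4 vs Plan C: Measure 4, 20–9.
Measure 4 beats Measure 1, Plan C; loses to Measure 3 — 2 pairwise wins.

2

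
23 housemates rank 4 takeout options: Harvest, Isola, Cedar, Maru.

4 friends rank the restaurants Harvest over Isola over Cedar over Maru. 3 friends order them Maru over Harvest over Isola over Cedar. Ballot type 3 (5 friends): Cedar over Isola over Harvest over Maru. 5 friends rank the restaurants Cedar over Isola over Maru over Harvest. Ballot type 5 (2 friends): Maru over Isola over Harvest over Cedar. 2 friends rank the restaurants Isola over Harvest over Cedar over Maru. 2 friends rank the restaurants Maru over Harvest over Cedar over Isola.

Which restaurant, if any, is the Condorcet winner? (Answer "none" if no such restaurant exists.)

Pairwise majorities:
Harvest vs Isola: Isola wins 14–9.
Harvest vs Cedar: Harvest, 13–10.
Harvest–Maru: Maru 12–11.
Isola vs Cedar: Cedar wins 12–11.
Isola–Maru: Isola 16–7.
Cedar vs Maru: Cedar, 16–7.
Every restaurant loses at least once (Harvest loses to Isola; Isola loses to Cedar; Cedar loses to Harvest; Maru loses to Isola). The majority relation contains the cycle Harvest → Cedar → Isola → Harvest, so there is no Condorcet winner.

none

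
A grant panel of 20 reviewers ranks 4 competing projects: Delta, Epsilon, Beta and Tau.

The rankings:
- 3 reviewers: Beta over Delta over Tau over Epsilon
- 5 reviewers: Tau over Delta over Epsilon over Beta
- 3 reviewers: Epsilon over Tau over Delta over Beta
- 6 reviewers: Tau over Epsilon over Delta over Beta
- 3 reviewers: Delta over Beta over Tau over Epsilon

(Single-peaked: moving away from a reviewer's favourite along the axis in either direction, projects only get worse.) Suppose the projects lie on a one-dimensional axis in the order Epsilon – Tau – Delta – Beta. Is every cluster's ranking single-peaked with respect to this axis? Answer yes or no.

Axis positions: Epsilon=1, Tau=2, Delta=3, Beta=4.
Cluster 1 (peak Beta at position 4): ranking walks positions 4-3-2-1, expanding outward from the peak — single-peaked.
Cluster 2 (peak Tau at position 2): ranking walks positions 2-3-1-4, expanding outward from the peak — single-peaked.
Cluster 3 (peak Epsilon at position 1): ranking walks positions 1-2-3-4, expanding outward from the peak — single-peaked.
Cluster 4 (peak Tau at position 2): ranking walks positions 2-1-3-4, expanding outward from the peak — single-peaked.
Cluster 5 (peak Delta at position 3): ranking walks positions 3-4-2-1, expanding outward from the peak — single-peaked.
Every ranking is single-peaked on this axis.

yes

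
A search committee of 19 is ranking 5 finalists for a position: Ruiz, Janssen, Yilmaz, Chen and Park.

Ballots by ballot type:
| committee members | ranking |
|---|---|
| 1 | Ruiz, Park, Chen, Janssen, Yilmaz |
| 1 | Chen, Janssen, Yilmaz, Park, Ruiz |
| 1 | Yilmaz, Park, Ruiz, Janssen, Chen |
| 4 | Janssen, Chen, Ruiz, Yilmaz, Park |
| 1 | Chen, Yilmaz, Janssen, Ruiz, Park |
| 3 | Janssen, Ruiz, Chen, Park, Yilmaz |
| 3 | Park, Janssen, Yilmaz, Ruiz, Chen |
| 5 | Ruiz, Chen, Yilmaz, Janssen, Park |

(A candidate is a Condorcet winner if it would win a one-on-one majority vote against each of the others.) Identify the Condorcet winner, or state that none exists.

Head-to-head results (19 committee members):
Ruiz vs Janssen: Janssen, 12–7.
Ruiz vs Yilmaz: Ruiz wins 13–6.
Ruiz–Chen: Ruiz 13–6.
Ruiz–Park: Ruiz 14–5.
Janssen–Yilmaz: Janssen 12–7.
Janssen vs Chen: Janssen, 11–8.
Janssen vs Park: Janssen wins 14–5.
Yilmaz vs Chen: Chen, 15–4.
Yilmaz vs Park: Yilmaz, 12–7.
Chen vs Park: Chen, 14–5.
Janssen beats each of Ruiz, Yilmaz, Chen, Park — Janssen is the Condorcet winner.

Janssen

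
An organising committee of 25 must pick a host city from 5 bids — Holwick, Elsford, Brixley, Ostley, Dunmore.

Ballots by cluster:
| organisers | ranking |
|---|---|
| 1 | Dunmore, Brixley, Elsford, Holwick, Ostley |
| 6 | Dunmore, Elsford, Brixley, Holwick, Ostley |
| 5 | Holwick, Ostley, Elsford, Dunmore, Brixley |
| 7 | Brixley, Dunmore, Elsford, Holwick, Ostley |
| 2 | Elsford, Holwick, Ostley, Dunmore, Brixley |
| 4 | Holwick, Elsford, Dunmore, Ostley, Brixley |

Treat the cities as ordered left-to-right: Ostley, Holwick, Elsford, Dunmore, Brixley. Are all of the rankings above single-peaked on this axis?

Axis positions: Ostley=1, Holwick=2, Elsford=3, Dunmore=4, Brixley=5.
Cluster 1 (peak Dunmore at position 4): ranking walks positions 4-5-3-2-1, expanding outward from the peak — single-peaked.
Cluster 2 (peak Dunmore at position 4): ranking walks positions 4-3-5-2-1, expanding outward from the peak — single-peaked.
Cluster 3 (peak Holwick at position 2): ranking walks positions 2-1-3-4-5, expanding outward from the peak — single-peaked.
Cluster 4 (peak Brixley at position 5): ranking walks positions 5-4-3-2-1, expanding outward from the peak — single-peaked.
Cluster 5 (peak Elsford at position 3): ranking walks positions 3-2-1-4-5, expanding outward from the peak — single-peaked.
Cluster 6 (peak Holwick at position 2): ranking walks positions 2-3-4-1-5, expanding outward from the peak — single-peaked.
Every ranking is single-peaked on this axis.

yes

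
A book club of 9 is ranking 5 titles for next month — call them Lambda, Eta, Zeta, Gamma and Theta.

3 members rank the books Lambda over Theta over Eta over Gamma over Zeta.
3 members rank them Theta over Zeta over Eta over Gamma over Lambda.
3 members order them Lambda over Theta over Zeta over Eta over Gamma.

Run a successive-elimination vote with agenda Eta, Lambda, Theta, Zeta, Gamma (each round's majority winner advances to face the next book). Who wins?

Round 1: Eta vs Lambda — 3–6, Lambda advances.
Round 2: Lambda vs Theta — 6–3, Lambda advances.
Round 3: Lambda vs Zeta — 6–3, Lambda advances.
Round 4: Lambda vs Gamma — 6–3, Lambda advances.
The agenda winner is Lambda.

Lambda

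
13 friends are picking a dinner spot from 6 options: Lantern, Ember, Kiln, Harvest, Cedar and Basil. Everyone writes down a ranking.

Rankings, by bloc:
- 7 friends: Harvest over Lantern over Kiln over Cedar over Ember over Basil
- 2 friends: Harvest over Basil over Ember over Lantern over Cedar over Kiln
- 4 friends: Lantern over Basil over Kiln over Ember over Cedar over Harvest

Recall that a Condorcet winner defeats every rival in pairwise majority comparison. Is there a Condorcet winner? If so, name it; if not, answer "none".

Harvest

Head-to-head results (13 friends):
Lantern vs Ember: Lantern wins 11–2.
Lantern–Kiln: Lantern 13–0.
Lantern–Harvest: Harvest 9–4.
Lantern–Cedar: Lantern 13–0.
Lantern–Basil: Lantern 11–2.
Ember vs Kiln: Kiln, 11–2.
Ember vs Harvest: Harvest, 9–4.
Ember vs Cedar: Cedar wins 7–6.
Ember vs Basil: Ember, 7–6.
Kiln–Harvest: Harvest 9–4.
Kiln vs Cedar: Kiln wins 11–2.
Kiln–Basil: Kiln 7–6.
Harvest vs Cedar: Harvest, 9–4.
Harvest–Basil: Harvest 9–4.
Cedar–Basil: Cedar 7–6.
Harvest beats each of Lantern, Ember, Kiln, Cedar, Basil — Harvest is the Condorcet winner.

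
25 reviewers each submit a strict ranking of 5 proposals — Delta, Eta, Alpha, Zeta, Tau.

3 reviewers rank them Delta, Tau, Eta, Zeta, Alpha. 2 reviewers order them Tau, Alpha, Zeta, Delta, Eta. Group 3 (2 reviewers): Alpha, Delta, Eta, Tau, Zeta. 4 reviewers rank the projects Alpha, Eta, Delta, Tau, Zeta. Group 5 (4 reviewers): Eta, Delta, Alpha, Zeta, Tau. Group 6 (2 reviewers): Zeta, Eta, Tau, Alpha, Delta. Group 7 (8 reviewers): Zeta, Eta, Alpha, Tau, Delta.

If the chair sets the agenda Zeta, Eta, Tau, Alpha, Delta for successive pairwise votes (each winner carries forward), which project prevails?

Eta

Round 1: Zeta vs Eta — 12–13, Eta advances.
Round 2: Eta vs Tau — 20–5, Eta advances.
Round 3: Eta vs Alpha — 17–8, Eta advances.
Round 4: Eta vs Delta — 18–7, Eta advances.
Eta survives the agenda.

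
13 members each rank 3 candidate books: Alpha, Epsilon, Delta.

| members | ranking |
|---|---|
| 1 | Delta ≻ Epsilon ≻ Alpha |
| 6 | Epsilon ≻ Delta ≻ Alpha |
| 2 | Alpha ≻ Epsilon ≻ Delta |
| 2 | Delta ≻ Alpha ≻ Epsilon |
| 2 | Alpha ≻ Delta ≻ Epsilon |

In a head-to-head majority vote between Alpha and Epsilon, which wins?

Ballots ranking Alpha above Epsilon: 2 + 2 + 2 = 6.
Ballots ranking Epsilon above Alpha: 13 − 6 = 7.
Epsilon wins the head-to-head 7–6.

Epsilon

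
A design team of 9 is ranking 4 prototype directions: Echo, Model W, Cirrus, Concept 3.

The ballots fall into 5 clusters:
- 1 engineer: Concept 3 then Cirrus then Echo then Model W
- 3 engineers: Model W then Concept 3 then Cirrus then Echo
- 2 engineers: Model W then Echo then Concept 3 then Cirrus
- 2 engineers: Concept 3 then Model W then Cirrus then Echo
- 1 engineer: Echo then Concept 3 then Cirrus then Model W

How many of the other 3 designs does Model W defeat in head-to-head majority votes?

3

Model W against each rival (9 engineers):
Model W vs Echo: Model W wins 7–2.
Model W–Cirrus: Model W 7–2.
Model W vs Concept 3: Model W preferred on 3+2 = 5 ballots; Model W wins 5–4.
Model W beats Echo, Cirrus, Concept 3 — 3 pairwise wins.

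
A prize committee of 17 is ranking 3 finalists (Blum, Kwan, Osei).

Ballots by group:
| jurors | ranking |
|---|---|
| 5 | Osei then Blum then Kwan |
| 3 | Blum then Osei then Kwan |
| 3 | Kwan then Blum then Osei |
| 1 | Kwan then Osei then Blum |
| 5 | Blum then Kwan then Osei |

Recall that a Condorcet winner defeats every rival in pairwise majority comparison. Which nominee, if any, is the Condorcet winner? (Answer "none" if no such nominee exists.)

Check each pair by majority over 17 ballots:
Blum vs Kwan: Blum wins 13–4.
Blum vs Osei: 3+3+5 = 11 for Blum, 6 for Osei — Blum by 11–6.
Kwan vs Osei: Kwan wins 9–8.
Blum defeats every rival head-to-head and is the Condorcet winner.

Blum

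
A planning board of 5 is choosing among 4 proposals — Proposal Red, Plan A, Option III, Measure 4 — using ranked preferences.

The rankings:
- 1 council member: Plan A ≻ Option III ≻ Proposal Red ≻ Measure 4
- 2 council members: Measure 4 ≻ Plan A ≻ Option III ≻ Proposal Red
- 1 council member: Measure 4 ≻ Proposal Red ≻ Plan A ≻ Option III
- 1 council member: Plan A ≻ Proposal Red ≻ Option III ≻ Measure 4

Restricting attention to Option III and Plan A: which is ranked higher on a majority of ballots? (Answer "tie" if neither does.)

No ballot ranks Option III above Plan A: 0.
Ballots ranking Plan A above Option III: 5 − 0 = 5.
Plan A wins the head-to-head 5–0.

Plan A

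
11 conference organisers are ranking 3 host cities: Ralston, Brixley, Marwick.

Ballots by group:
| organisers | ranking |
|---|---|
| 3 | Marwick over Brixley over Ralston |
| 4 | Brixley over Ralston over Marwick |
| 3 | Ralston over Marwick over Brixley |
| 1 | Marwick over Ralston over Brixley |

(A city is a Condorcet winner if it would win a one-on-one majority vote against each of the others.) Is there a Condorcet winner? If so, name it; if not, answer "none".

Pairwise majorities:
Ralston vs Brixley: 3+1 = 4 for Ralston, 7 for Brixley — Brixley by 7–4.
Ralston vs Marwick: Ralston wins 7–4.
Brixley vs Marwick: Marwick wins 7–4.
No city is unbeaten: Ralston loses to Brixley; Brixley loses to Marwick; Marwick loses to Ralston. In particular Ralston > Marwick > Brixley > Ralston is a majority cycle — no Condorcet winner exists.

none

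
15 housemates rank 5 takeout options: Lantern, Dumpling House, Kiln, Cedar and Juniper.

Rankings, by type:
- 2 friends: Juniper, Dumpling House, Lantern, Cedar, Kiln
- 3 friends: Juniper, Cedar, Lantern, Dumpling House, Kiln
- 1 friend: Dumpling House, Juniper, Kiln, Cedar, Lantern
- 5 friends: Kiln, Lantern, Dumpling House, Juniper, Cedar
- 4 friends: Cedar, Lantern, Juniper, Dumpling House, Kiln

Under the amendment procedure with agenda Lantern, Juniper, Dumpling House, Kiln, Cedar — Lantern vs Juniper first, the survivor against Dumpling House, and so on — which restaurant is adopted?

Round 1: Lantern vs Juniper — 9–6, Lantern advances.
Round 2: Lantern vs Dumpling House — 12–3, Lantern advances.
Round 3: Lantern vs Kiln — 9–6, Lantern advances.
Round 4: Lantern vs Cedar — 7–8, Cedar advances.
The agenda winner is Cedar.

Cedar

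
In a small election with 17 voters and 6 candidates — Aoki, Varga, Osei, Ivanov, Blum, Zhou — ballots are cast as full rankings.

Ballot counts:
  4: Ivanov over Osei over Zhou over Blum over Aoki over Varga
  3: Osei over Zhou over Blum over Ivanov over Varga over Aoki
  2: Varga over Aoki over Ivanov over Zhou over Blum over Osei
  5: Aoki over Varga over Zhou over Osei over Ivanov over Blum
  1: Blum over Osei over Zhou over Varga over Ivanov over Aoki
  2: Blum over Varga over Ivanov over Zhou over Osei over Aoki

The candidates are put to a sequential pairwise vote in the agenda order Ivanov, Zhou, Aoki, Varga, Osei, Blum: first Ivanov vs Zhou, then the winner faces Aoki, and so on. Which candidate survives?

Round 1: Ivanov vs Zhou — 8–9, Zhou advances.
Round 2: Zhou vs Aoki — 10–7, Zhou advances.
Round 3: Zhou vs Varga — 8–9, Varga advances.
Round 4: Varga vs Osei — 9–8, Varga advances.
Round 5: Varga vs Blum — 7–10, Blum advances.
The agenda winner is Blum.

Blum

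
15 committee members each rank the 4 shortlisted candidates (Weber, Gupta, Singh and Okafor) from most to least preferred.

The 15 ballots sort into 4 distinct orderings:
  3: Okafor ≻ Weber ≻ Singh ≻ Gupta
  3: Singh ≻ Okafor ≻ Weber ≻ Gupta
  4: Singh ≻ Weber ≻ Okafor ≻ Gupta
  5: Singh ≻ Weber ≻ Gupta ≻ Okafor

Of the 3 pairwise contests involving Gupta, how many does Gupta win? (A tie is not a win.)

0

Gupta against each rival (15 committee members):
Gupta vs Weber: Gupta preferred on 0 ballots; Weber wins 15–0.
Gupta vs Singh: Gupta preferred on 0 ballots; Singh wins 15–0.
Gupta vs Okafor: Okafor, 10–5.
Gupta beats no one; loses to Weber, Singh, Okafor — 0 pairwise wins.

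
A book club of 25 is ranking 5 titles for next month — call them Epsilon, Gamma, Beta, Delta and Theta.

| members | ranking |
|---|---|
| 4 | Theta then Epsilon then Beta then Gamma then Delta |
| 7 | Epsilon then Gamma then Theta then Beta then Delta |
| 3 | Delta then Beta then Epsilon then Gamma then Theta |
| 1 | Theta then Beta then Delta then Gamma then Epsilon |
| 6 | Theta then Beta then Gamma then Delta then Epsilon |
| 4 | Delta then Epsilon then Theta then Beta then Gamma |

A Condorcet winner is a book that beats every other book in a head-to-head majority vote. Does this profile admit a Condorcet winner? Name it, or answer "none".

none

Head-to-head results (25 members):
Epsilon–Gamma: Epsilon 18–7.
Epsilon vs Beta: Epsilon wins 15–10.
Epsilon vs Delta: Delta wins 14–11.
Epsilon vs Theta: Epsilon, 14–11.
Gamma vs Beta: Beta, 18–7.
Gamma–Delta: Gamma 17–8.
Gamma vs Theta: Theta wins 15–10.
Beta–Delta: Beta 18–7.
Beta–Theta: Theta 22–3.
Delta vs Theta: Theta, 18–7.
No book is unbeaten: Epsilon loses to Delta; Gamma loses to Epsilon; Beta loses to Epsilon; Delta loses to Gamma; Theta loses to Epsilon. In particular Epsilon beats Gamma beats Delta beats Epsilon is a majority cycle — no Condorcet winner exists.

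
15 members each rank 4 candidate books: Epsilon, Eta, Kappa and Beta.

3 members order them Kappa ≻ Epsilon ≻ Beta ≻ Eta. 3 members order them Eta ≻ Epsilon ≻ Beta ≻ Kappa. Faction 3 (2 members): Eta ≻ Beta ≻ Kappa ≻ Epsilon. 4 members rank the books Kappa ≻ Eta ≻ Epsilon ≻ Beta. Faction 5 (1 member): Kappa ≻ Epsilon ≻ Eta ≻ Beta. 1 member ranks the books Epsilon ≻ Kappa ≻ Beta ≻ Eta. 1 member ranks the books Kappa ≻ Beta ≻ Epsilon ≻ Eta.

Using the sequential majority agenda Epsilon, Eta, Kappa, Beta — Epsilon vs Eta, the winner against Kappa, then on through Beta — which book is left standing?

Kappa

Round 1: Epsilon vs Eta — 6–9, Eta advances.
Round 2: Eta vs Kappa — 5–10, Kappa advances.
Round 3: Kappa vs Beta — 10–5, Kappa advances.
The agenda winner is Kappa.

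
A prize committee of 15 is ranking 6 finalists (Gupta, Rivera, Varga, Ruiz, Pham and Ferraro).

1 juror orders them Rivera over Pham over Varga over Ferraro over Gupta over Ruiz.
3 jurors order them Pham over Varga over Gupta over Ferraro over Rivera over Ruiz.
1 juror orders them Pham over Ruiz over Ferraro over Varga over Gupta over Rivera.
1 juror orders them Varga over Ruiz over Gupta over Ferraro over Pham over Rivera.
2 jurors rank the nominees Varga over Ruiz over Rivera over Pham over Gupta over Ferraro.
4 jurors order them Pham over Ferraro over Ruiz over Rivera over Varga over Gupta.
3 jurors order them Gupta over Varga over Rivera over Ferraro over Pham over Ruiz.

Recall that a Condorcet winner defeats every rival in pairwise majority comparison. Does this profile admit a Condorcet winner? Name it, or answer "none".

Pairwise majorities:
Gupta vs Rivera: Gupta preferred on 3+1+1+3 = 8 ballots; Gupta wins 8–7.
Gupta vs Varga: 3 to 12, Varga.
Gupta vs Ruiz: Gupta is ranked higher on 1+3+3 = 7 ballots, Ruiz on 8. Ruiz wins 8–7.
Gupta vs Pham: Gupta is ranked higher on 1+3 = 4 ballots, Pham on 11. Pham wins 11–4.
Gupta vs Ferraro: Gupta is ranked higher on 3+1+2+3 = 9 ballots, Ferraro on 6. Gupta wins 9–6.
Rivera vs Varga: 5 to 10, Varga.
Rivera vs Ruiz: 1+3+3 = 7 for Rivera, 8 for Ruiz — Ruiz by 8–7.
Rivera vs Pham: Rivera is ranked higher on 1+2+3 = 6 ballots, Pham on 9. Pham wins 9–6.
Rivera vs Ferraro: Rivera is ranked higher on 1+2+3 = 6 ballots, Ferraro on 9. Ferraro wins 9–6.
Varga vs Ruiz: 1+3+1+2+3 = 10 for Varga, 5 for Ruiz — Varga by 10–5.
Varga vs Pham: 1+2+3 = 6 for Varga, 9 for Pham — Pham by 9–6.
Varga vs Ferraro: 1+3+1+2+3 = 10 for Varga, 5 for Ferraro — Varga by 10–5.
Ruiz vs Pham: 1+2 = 3 for Ruiz, 12 for Pham — Pham by 12–3.
Ruiz vs Ferraro: 4 to 11, Ferraro.
Pham vs Ferraro: 11 to 4, Pham.
Only Pham has no losses; Pham is the Condorcet winner.

Pham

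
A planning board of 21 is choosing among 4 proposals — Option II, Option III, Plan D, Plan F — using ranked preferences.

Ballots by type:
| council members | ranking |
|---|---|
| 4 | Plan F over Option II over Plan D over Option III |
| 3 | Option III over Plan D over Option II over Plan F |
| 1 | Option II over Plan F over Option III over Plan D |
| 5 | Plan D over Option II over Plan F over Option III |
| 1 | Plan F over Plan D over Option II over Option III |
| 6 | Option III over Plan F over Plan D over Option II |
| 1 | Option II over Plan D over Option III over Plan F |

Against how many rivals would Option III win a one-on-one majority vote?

0

Option III against each rival (21 council members):
Option III vs Option II: Option II, 12–9.
Option III vs Plan D: Plan D, 11–10.
Option III vs Plan F: Plan F wins 11–10.
Option III beats no one; loses to Option II, Plan D, Plan F — 0 pairwise wins.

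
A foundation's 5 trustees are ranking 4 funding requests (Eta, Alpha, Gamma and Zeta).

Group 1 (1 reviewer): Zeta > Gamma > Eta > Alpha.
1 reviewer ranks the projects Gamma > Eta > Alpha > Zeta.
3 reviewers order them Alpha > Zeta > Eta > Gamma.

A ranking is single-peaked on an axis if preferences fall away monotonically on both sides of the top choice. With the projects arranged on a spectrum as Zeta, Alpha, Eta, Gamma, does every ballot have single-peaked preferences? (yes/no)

Axis positions: Zeta=1, Alpha=2, Eta=3, Gamma=4.
Group 1: ranking walks positions 1-4-3-2; Gamma is ranked above Alpha even though Alpha lies between Gamma and the peak Zeta on the axis — preferences dip and rise again. Not single-peaked.
Group 2 (peak Gamma at position 4): ranking walks positions 4-3-2-1, expanding outward from the peak — single-peaked.
Group 3 (peak Alpha at position 2): ranking walks positions 2-1-3-4, expanding outward from the peak — single-peaked.
Group 1 violates single-peakedness, so the profile is not single-peaked on this axis.

no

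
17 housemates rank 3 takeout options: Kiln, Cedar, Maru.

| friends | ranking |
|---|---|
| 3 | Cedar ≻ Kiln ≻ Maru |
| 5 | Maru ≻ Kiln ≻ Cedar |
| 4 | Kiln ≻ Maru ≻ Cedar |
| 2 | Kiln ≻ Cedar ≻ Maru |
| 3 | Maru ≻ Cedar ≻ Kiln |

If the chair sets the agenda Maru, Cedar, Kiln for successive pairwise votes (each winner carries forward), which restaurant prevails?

Kiln

Round 1: Maru vs Cedar — 12–5, Maru advances.
Round 2: Maru vs Kiln — 8–9, Kiln advances.
The agenda winner is Kiln.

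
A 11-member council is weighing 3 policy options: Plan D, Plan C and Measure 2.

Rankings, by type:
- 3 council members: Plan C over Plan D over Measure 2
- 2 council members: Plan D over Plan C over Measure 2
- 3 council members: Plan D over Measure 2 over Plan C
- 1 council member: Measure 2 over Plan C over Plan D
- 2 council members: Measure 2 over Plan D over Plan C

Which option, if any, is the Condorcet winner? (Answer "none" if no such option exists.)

Plan D

Head-to-head results (11 council members):
Plan D vs Plan C: Plan D is ranked higher on 2+3+2 = 7 ballots, Plan C on 4. Plan D wins 7–4.
Plan D vs Measure 2: Plan D preferred on 3+2+3 = 8 ballots; Plan D wins 8–3.
Plan C vs Measure 2: 5 to 6, Measure 2.
Plan D wins every pairwise contest, so Plan D is the Condorcet winner.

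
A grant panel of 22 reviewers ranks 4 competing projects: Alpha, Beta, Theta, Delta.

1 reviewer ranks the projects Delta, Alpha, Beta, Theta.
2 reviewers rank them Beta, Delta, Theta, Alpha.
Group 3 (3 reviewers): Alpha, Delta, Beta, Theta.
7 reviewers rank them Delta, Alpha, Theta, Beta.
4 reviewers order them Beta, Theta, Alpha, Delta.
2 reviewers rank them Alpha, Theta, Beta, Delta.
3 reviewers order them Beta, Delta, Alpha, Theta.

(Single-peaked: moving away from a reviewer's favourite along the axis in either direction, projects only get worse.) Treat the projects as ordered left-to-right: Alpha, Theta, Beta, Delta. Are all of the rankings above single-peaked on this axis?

Axis positions: Alpha=1, Theta=2, Beta=3, Delta=4.
Group 1: ranking walks positions 4-1-3-2; Alpha is ranked above Beta even though Beta lies between Alpha and the peak Delta on the axis — preferences dip and rise again. Not single-peaked.
Group 2 (peak Beta at position 3): ranking walks positions 3-4-2-1, expanding outward from the peak — single-peaked.
Group 3: ranking walks positions 1-4-3-2; Delta is ranked above Theta even though Theta lies between Delta and the peak Alpha on the axis — preferences dip and rise again. Not single-peaked.
Group 4: ranking walks positions 4-1-2-3; Alpha is ranked above Beta even though Beta lies between Alpha and the peak Delta on the axis — preferences dip and rise again. Not single-peaked.
Group 5 (peak Beta at position 3): ranking walks positions 3-2-1-4, expanding outward from the peak — single-peaked.
Group 6 (peak Alpha at position 1): ranking walks positions 1-2-3-4, expanding outward from the peak — single-peaked.
Group 7: ranking walks positions 3-4-1-2; Alpha is ranked above Theta even though Theta lies between Alpha and the peak Beta on the axis — preferences dip and rise again. Not single-peaked.
Group 1 violates single-peakedness, so the profile is not single-peaked on this axis.

no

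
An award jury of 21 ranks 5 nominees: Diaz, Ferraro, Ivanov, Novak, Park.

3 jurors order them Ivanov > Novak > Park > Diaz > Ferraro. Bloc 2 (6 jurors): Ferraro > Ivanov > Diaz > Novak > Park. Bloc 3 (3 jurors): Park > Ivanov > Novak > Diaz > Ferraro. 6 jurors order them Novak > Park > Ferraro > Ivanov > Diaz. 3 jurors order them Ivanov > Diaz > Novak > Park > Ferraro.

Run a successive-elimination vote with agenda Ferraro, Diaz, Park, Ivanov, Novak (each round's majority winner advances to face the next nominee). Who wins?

Ivanov

Round 1: Ferraro vs Diaz — 12–9, Ferraro advances.
Round 2: Ferraro vs Park — 6–15, Park advances.
Round 3: Park vs Ivanov — 9–12, Ivanov advances.
Round 4: Ivanov vs Novak — 15–6, Ivanov advances.
Ivanov survives the agenda.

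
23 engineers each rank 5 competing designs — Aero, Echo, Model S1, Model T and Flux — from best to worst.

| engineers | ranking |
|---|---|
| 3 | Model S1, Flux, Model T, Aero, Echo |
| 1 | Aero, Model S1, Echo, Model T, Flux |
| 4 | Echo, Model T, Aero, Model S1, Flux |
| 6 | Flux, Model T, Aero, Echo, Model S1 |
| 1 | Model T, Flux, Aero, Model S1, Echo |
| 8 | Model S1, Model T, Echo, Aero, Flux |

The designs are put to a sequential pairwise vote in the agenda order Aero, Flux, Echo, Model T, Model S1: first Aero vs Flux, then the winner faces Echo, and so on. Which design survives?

Round 1: Aero vs Flux — 13–10, Aero advances.
Round 2: Aero vs Echo — 11–12, Echo advances.
Round 3: Echo vs Model T — 5–18, Model T advances.
Round 4: Model T vs Model S1 — 11–12, Model S1 advances.
The agenda winner is Model S1.

Model S1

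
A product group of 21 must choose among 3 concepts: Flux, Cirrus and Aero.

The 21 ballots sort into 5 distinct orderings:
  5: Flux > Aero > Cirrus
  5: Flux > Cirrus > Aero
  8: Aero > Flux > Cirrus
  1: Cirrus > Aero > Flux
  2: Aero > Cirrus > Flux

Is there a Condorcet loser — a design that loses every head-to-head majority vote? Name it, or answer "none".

Head-to-head results (21 engineers):
Flux vs Cirrus: Flux wins 18–3.
Flux–Aero: Aero 11–10.
Cirrus vs Aero: Aero wins 15–6.
Cirrus is beaten in every head-to-head and is the Condorcet loser.

Cirrus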